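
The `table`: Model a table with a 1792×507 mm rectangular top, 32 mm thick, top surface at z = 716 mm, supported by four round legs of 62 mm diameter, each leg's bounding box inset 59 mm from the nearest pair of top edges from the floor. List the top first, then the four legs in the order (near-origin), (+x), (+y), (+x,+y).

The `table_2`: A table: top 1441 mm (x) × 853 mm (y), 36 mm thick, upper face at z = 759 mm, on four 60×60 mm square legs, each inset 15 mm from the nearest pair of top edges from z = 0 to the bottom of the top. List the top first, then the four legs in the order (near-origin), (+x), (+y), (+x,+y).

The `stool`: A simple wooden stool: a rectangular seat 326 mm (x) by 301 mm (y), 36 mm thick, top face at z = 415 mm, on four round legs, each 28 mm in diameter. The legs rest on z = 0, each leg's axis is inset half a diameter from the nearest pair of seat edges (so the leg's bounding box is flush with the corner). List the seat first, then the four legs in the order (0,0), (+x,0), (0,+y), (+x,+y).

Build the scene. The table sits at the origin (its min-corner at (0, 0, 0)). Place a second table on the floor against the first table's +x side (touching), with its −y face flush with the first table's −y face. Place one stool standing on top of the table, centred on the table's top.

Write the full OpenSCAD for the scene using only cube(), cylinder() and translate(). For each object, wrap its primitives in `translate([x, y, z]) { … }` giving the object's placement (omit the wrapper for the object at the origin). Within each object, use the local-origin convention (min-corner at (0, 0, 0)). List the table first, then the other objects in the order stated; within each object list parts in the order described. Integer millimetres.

translate([0, 0, 684]) cube([1792, 507, 32]);
translate([90, 90, 0]) cylinder(h = 684, r = 31);
translate([1702, 90, 0]) cylinder(h = 684, r = 31);
translate([90, 417, 0]) cylinder(h = 684, r = 31);
translate([1702, 417, 0]) cylinder(h = 684, r = 31);
translate([1792, 0, 0]) {
  translate([0, 0, 723]) cube([1441, 853, 36]);
  translate([15, 15, 0]) cube([60, 60, 723]);
  translate([1366, 15, 0]) cube([60, 60, 723]);
  translate([15, 778, 0]) cube([60, 60, 723]);
  translate([1366, 778, 0]) cube([60, 60, 723]);
}
translate([733, 103, 716]) {
  translate([0, 0, 379]) cube([326, 301, 36]);
  translate([14, 14, 0]) cylinder(h = 379, r = 14);
  translate([312, 14, 0]) cylinder(h = 379, r = 14);
  translate([14, 287, 0]) cylinder(h = 379, r = 14);
  translate([312, 287, 0]) cylinder(h = 379, r = 14);
}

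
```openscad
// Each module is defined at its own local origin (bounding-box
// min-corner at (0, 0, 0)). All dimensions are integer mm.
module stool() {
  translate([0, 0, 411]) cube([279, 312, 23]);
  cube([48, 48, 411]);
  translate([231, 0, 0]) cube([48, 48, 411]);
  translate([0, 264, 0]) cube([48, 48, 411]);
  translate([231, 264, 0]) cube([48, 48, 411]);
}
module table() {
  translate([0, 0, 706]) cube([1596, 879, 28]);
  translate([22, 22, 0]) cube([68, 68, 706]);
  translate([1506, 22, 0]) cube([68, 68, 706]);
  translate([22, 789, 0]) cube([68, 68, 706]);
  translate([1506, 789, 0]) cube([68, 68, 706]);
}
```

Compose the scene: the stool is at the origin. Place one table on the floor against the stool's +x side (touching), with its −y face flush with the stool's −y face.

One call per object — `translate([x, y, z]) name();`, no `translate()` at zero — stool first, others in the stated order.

stool();
translate([279, 0, 0]) table();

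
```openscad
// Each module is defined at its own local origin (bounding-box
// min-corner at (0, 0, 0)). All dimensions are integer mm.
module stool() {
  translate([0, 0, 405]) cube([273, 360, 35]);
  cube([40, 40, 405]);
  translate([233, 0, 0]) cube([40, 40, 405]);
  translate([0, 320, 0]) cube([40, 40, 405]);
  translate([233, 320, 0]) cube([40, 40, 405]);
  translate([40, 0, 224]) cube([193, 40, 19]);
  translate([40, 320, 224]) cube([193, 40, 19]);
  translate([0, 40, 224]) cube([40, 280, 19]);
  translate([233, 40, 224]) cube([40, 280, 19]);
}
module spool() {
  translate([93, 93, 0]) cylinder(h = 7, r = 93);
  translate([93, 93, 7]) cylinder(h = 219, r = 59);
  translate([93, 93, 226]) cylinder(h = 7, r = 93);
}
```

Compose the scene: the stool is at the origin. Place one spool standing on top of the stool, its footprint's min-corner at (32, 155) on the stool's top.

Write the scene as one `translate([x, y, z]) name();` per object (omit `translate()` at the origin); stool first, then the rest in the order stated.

stool();
translate([32, 155, 440]) spool();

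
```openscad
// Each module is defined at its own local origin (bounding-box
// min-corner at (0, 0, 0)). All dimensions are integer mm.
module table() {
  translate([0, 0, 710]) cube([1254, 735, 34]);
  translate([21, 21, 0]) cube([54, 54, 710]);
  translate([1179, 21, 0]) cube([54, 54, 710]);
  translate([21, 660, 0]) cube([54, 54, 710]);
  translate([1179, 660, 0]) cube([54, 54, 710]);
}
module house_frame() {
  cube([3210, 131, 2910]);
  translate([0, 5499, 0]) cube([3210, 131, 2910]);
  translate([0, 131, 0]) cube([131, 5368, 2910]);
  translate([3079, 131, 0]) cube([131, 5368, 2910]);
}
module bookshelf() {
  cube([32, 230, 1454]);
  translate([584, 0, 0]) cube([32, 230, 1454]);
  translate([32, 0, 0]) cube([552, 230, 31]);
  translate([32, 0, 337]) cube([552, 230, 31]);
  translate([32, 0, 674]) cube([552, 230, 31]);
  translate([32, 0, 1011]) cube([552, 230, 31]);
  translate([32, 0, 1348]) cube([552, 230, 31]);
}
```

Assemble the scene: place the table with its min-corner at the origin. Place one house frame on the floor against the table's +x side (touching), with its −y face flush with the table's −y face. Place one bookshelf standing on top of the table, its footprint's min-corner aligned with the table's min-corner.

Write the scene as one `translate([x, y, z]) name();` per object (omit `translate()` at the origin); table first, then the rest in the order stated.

table();
translate([1254, 0, 0]) house_frame();
translate([0, 0, 744]) bookshelf();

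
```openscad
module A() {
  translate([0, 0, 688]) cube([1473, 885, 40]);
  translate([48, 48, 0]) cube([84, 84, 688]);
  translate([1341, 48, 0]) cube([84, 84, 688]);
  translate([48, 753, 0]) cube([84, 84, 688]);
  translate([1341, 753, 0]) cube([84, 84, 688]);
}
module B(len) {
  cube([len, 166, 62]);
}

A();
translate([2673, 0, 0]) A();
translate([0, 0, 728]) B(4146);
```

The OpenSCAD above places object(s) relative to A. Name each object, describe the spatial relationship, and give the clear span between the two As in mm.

Second table starts at x = 2673; first ends at x = 1473; clear span = 2673 − 1473 = 1200 mm.

A is a table. B is a beam. A beam spans the tops of two tables. The clear span between the two tables is 1200 mm.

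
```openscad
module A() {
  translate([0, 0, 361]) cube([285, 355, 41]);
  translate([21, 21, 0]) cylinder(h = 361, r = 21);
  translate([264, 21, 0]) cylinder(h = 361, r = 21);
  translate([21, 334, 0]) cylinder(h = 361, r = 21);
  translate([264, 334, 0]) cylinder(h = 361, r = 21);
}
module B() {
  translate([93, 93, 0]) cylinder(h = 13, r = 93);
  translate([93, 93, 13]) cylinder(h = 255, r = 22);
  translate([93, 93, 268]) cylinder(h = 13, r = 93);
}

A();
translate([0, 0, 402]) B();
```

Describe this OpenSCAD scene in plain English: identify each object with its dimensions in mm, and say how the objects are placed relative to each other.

A is a four-legged stool. The seat is a 285×355×41 mm slab whose top surface is at z = 402 mm; four round legs, each 42 mm in diameter, run from the floor (z = 0) to the underside of the seat, each leg's axis is inset half a diameter from the nearest pair of seat edges (so the leg's bounding box is flush with the corner).

B is a spool: two coaxial disc flanges of radius 93 mm and thickness 13 mm, joined by a core cylinder of radius 22 mm and height 255 mm. The lower flange rests on z = 0 and the three cylinders share a vertical axis.

The spool is on top of the stool.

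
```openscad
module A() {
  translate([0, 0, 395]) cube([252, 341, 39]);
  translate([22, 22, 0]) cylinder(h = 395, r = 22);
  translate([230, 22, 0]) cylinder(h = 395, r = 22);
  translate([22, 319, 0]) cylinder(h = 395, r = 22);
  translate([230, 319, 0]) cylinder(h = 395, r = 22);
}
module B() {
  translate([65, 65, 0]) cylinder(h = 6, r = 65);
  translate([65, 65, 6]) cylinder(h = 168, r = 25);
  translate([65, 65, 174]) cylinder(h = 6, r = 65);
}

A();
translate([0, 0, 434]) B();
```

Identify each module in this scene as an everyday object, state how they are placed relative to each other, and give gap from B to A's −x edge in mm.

A is a stool. B is a spool. The spool is on top of the stool. The gap from the spool to the stool's −x edge is 0 mm.

The spool's min-x is at 0; the stool's min-x is 0; gap = 0 mm.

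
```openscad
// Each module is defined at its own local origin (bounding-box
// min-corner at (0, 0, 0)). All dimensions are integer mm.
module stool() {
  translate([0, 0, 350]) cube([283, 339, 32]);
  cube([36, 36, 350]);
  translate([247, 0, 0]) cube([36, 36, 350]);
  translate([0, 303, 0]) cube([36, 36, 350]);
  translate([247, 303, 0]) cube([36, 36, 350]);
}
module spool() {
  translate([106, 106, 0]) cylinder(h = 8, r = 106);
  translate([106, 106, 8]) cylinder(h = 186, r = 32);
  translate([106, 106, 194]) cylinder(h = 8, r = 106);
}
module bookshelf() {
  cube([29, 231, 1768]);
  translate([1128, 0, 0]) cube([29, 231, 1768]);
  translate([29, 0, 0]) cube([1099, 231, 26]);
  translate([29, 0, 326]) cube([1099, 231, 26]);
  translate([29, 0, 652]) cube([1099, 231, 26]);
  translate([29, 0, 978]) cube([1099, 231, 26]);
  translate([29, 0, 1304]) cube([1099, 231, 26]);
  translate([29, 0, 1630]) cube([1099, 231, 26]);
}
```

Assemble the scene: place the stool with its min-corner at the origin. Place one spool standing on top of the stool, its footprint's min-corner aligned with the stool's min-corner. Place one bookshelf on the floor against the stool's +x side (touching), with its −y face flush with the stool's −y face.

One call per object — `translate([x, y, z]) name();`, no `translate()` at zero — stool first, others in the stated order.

stool();
translate([0, 0, 382]) spool();
translate([283, 0, 0]) bookshelf();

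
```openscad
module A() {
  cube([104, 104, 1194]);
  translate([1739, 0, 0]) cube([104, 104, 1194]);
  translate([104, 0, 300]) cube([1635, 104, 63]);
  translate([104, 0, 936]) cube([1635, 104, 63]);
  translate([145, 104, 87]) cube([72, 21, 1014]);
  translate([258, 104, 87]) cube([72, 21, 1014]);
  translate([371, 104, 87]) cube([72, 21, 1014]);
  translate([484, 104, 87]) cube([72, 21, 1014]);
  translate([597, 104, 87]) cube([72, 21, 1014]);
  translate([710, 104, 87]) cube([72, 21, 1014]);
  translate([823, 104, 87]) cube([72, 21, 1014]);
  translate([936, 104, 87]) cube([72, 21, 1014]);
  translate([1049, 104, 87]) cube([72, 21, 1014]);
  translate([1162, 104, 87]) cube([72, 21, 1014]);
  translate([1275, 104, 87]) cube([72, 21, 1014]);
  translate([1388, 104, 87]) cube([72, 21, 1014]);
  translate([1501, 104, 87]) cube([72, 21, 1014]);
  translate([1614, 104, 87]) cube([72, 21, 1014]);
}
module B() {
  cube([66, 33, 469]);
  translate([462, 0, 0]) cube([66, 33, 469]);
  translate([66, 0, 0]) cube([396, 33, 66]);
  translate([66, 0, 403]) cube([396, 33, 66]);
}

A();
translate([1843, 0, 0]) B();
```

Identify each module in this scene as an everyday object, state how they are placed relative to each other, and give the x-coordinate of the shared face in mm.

A is a fence section. B is a picture frame. The picture frame is against the fence section's +x side, with their −y faces flush. The x-coordinate of the shared face is 1843 mm.

The fence section's +x face and the picture frame's −x face are both at x = 1843 mm.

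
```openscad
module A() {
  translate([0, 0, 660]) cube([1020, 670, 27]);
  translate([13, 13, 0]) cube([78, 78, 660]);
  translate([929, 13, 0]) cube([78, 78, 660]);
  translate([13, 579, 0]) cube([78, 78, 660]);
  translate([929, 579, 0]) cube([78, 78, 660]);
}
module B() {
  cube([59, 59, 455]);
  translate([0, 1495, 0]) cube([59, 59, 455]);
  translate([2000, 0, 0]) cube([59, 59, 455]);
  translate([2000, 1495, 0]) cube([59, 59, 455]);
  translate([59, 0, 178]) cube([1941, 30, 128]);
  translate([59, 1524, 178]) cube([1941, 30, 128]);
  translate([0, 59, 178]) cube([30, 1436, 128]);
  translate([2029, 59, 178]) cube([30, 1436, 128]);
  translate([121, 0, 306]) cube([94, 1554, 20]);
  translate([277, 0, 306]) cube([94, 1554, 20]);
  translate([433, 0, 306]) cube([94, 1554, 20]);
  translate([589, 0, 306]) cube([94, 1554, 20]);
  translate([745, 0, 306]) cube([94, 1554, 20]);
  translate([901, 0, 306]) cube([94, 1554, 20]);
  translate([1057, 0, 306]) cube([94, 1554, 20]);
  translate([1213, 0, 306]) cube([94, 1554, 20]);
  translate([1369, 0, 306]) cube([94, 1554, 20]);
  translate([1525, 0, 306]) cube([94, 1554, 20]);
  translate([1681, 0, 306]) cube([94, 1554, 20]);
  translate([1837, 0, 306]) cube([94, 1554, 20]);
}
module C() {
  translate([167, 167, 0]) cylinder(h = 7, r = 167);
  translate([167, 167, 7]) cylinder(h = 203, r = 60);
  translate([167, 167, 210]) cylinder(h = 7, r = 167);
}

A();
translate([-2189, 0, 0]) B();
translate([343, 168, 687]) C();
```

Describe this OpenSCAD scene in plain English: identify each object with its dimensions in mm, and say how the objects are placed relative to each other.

A is a rectangular dining table. The top is 1020×670×27 mm with its upper surface at z = 687 mm. It stands on four 78×78 mm square legs, each inset 13 mm from the nearest pair of top edges, running from the floor to the underside of the top.

B is a bed frame 2059 mm long (x) by 1554 mm wide (y). Four 59×59 mm corner posts, 455 mm tall, at the corners of the footprint. Four rails of 30 mm thickness and 128 mm height run between adjacent posts with their undersides at z = 178 mm, their outer faces flush with the outside of the frame (the two x-running rails run between the posts' inner faces; the two y-running rails run between the posts' inner faces). 12 slats, each 94 mm wide (x) and 20 mm thick, lie across the top of the two x-running rails, running the full 1554 mm width of the frame in y; the slats are evenly spaced along x between the inner faces of the end posts with equal gaps (rounded down to the nearest mm) at the −x end and between each pair — any rounding remainder accumulates at the +x end.

C is a spool: two coaxial disc flanges of radius 167 mm and thickness 7 mm, joined by a core cylinder of radius 60 mm and height 203 mm. The lower flange rests on z = 0 and the three cylinders share a vertical axis.

The bed frame is on the floor beside the table on its −x side. The spool is on top of the table, centred.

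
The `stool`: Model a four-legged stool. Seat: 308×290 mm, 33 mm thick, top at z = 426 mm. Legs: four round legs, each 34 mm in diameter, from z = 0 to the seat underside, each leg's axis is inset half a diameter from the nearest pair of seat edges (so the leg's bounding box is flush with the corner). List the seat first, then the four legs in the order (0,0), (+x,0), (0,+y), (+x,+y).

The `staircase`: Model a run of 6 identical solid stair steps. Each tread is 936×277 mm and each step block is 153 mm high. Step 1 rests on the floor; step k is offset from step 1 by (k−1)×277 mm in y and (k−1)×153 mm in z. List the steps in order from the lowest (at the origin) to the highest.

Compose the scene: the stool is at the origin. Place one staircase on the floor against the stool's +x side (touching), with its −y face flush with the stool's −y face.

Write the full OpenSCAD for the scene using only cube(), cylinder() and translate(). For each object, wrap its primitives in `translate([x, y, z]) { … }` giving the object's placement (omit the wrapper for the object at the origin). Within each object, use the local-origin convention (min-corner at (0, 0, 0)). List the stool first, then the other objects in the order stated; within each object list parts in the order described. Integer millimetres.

translate([0, 0, 393]) cube([308, 290, 33]);
translate([17, 17, 0]) cylinder(h = 393, r = 17);
translate([291, 17, 0]) cylinder(h = 393, r = 17);
translate([17, 273, 0]) cylinder(h = 393, r = 17);
translate([291, 273, 0]) cylinder(h = 393, r = 17);
translate([308, 0, 0]) {
  cube([936, 277, 153]);
  translate([0, 277, 153]) cube([936, 277, 153]);
  translate([0, 554, 306]) cube([936, 277, 153]);
  translate([0, 831, 459]) cube([936, 277, 153]);
  translate([0, 1108, 612]) cube([936, 277, 153]);
  translate([0, 1385, 765]) cube([936, 277, 153]);
}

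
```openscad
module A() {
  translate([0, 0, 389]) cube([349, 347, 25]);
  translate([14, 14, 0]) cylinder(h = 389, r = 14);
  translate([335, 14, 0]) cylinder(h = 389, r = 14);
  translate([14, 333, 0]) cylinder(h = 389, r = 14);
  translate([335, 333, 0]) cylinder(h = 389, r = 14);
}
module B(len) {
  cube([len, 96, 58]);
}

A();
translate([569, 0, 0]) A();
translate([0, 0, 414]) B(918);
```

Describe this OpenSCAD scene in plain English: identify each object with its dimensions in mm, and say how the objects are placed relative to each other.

A is a four-legged stool. The seat is 349×347 mm, 25 mm thick, top at z = 414 mm. It stands on four round legs, each 28 mm in diameter, from z = 0 to the seat underside, each leg's axis is inset half a diameter from the nearest pair of seat edges (so the leg's bounding box is flush with the corner).

B is a rectangular beam 918 mm long (x), 96 mm deep (y), 58 mm thick (z).

The beam spans the tops of two stools placed 220 mm apart, resting at z = 414 mm.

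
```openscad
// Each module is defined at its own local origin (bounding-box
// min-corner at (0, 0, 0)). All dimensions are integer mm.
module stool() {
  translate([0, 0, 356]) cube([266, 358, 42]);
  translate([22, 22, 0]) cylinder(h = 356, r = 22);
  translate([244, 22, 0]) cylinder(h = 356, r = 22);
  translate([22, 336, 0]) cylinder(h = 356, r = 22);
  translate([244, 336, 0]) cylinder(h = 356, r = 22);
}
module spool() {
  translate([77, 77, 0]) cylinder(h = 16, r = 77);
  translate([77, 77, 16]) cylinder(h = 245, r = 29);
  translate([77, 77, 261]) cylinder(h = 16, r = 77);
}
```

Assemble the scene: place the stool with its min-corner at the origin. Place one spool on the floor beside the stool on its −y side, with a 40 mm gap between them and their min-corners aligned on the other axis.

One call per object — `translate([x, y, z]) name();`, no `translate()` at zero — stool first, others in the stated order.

stool();
translate([0, -194, 0]) spool();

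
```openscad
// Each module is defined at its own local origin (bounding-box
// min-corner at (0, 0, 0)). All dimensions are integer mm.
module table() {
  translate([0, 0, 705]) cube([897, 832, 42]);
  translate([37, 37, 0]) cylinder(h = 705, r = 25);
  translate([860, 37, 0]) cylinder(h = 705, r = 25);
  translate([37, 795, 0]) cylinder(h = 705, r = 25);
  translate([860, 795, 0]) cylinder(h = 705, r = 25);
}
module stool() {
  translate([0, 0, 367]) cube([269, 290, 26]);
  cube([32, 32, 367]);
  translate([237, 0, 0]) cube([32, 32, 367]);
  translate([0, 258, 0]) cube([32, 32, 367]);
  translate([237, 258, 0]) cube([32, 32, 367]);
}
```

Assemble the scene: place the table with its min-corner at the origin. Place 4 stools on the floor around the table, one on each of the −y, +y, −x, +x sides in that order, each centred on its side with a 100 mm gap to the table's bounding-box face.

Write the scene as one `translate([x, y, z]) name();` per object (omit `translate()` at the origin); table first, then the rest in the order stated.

table();
translate([314, -390, 0]) stool();
translate([314, 932, 0]) stool();
translate([-369, 271, 0]) stool();
translate([997, 271, 0]) stool();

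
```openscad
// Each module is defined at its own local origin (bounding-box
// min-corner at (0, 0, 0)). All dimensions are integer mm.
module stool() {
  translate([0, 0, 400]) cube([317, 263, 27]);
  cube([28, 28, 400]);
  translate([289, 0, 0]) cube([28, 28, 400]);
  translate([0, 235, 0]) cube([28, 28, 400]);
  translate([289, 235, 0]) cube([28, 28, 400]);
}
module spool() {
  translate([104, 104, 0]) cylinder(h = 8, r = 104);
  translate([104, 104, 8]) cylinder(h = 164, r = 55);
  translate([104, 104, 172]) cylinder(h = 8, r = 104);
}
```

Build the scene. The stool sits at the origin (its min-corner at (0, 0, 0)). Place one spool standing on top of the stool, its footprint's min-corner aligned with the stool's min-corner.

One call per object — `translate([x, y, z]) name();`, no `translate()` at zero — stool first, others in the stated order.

stool();
translate([0, 0, 427]) spool();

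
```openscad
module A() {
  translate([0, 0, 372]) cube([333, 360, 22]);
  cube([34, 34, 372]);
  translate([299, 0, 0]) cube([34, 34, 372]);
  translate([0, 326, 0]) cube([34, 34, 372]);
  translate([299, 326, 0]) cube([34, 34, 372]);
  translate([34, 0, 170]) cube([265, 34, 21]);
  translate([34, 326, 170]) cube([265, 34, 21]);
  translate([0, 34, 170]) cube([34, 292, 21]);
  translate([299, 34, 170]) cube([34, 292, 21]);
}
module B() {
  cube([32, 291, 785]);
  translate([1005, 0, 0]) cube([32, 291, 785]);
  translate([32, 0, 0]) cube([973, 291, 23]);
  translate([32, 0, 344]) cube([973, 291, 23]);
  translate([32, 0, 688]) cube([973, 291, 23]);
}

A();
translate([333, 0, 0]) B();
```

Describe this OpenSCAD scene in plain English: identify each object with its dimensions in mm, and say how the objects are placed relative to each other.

A is a four-legged stool. The seat is a 333×360×22 mm slab whose top surface is at z = 394 mm; four square legs, each 34×34 mm in cross-section, run from the floor (z = 0) to the underside of the seat, each flush with a corner of the seat. Four stretchers, 34 mm wide and 21 mm tall, connect adjacent legs with their undersides at z = 170 mm, each running between the inner faces of the legs it joins and aligned with the legs' outer faces on the other axis.

B is an open bookshelf. Two side panels, each 32 mm thick, 291 mm deep and 785 mm tall, stand 1037 mm apart (outside-to-outside). Between them sit 3 shelves, each 23 mm thick and 291 mm deep, spanning the full gap between the sides. The bottom shelf rests on the floor (its underside at z = 0) and the clear gap between one shelf's top and the next shelf's underside is 321 mm.

The bookshelf is against the stool's +x side, with their −y faces flush.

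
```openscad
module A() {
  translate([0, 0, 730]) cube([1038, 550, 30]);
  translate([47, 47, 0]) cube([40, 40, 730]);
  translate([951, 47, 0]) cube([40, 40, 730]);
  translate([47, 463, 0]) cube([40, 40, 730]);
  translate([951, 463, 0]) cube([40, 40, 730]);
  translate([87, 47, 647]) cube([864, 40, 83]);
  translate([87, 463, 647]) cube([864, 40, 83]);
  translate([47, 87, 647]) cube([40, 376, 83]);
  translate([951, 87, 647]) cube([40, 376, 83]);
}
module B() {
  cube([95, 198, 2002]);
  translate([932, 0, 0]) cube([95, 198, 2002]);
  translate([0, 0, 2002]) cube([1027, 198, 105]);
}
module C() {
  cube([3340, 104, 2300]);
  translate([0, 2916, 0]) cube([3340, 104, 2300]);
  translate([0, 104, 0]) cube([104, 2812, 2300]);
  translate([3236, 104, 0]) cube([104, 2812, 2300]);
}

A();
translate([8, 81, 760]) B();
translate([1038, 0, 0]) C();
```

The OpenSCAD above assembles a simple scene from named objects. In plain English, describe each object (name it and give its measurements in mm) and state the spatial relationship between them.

A is a rectangular dining table. The top is 1038×550×30 mm with its upper surface at z = 760 mm. It stands on four 40×40 mm square legs, each inset 47 mm from the nearest pair of top edges, running from the floor to the underside of the top. Four apron rails, 40 mm thick and 83 mm tall, run between adjacent legs with their top edges flush with the underside of the top and their outer faces flush with the legs' outer faces.

B is a rectangular door frame: two vertical jambs of 95×198 mm section, 2002 mm tall, with a clear opening 837 mm wide between their inner faces. A header 105 mm tall and 198 mm deep lies on top of the jambs and spans the full outside width.

C is the wall frame of a small rectangular building: four walls, each 2300 mm tall and 104 mm thick, enclosing a footprint 3340 mm (x) by 3020 mm (y) outside-to-outside, with no floor or roof. The front and back walls (the −y and +y sides) span the full width; the two side walls fit between them.

The door frame is on top of the table. The house frame is against the table's +x side, with their −y faces flush.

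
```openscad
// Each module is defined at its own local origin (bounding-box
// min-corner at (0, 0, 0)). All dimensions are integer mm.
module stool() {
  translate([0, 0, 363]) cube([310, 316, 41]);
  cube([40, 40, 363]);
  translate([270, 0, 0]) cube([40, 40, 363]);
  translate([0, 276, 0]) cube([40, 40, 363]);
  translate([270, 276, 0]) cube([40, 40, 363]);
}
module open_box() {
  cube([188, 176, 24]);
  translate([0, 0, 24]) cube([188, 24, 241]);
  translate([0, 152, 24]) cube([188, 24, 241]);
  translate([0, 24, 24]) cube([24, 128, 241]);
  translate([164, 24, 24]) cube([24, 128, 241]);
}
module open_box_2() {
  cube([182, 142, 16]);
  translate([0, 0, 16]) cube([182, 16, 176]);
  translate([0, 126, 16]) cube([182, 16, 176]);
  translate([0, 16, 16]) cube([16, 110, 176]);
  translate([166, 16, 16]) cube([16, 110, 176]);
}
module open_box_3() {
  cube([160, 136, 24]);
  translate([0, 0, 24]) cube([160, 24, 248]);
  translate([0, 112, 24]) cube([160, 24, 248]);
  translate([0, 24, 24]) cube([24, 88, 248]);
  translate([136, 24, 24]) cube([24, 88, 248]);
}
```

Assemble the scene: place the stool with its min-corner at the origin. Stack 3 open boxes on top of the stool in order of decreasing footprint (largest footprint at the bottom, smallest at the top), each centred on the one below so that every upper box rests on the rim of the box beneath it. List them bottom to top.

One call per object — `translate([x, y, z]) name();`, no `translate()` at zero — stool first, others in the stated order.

stool();
translate([61, 70, 404]) open_box();
translate([64, 87, 669]) open_box_2();
translate([75, 90, 861]) open_box_3();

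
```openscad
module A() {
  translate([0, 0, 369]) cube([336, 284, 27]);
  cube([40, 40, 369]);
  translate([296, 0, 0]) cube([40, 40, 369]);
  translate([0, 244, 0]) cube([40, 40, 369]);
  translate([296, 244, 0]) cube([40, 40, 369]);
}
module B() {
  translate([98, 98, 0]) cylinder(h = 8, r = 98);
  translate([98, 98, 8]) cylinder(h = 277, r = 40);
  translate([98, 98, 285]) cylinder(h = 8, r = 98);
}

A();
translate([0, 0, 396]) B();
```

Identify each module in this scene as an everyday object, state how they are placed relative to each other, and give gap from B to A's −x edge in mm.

A is a stool. B is a spool. The spool is on top of the stool. The gap from the spool to the stool's −x edge is 0 mm.

The spool's min-x is at 0; the stool's min-x is 0; gap = 0 mm.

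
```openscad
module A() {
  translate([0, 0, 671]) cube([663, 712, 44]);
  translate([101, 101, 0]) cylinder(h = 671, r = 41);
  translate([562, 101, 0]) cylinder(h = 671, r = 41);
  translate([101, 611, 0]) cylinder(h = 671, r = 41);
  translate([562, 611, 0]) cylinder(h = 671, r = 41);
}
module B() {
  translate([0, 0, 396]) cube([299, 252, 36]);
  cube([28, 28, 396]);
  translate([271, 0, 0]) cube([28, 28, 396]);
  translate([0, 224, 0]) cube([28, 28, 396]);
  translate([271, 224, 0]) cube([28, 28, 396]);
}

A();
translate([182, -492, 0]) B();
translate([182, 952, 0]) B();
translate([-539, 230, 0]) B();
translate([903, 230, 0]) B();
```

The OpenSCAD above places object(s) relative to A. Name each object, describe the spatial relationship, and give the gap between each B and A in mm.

A is a table. B is a stool. Four stools sit around the table at the −y, +y, −x, +x sides. The gap between each stool and the table is 240 mm.

Each stool's nearest face is 240 mm from the table's bounding box.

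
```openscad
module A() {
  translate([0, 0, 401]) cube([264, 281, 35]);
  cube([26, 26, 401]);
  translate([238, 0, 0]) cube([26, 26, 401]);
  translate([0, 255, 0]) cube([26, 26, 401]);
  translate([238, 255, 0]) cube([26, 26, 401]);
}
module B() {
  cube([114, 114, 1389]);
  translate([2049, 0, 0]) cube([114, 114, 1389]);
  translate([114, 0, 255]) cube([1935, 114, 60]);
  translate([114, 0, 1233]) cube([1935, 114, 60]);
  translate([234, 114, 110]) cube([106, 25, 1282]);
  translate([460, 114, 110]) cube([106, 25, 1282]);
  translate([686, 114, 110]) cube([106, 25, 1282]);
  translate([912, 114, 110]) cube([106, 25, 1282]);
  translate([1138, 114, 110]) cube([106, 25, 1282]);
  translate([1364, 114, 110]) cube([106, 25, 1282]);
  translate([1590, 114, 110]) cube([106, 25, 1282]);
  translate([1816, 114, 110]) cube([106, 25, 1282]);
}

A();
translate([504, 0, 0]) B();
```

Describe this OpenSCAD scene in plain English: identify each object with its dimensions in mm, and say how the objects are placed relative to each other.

A is a simple wooden stool: a rectangular seat 264 mm (x) by 281 mm (y), 35 mm thick, top face at z = 436 mm, on four square legs, each 26×26 mm in cross-section. The legs rest on z = 0, each flush with a corner of the seat.

B is a fence section. Two 114×114 mm posts, 1389 mm tall, stand on the floor with a clear span of 1935 mm between their inner faces. Two horizontal rails of 114×60 mm section span the gap between the posts with their undersides at z = 255 mm and z = 1233 mm, flush with the posts' −y face. 8 pickets, each 106 mm wide, 25 mm thick and 1282 mm tall, are fixed to the +y face of the rails with their bottoms at z = 110 mm, evenly spaced across the span with equal gaps (rounded down to the nearest mm) at the −x end and between each pair — any rounding remainder accumulates at the +x end.

The fence section is on the floor beside the stool on its +x side.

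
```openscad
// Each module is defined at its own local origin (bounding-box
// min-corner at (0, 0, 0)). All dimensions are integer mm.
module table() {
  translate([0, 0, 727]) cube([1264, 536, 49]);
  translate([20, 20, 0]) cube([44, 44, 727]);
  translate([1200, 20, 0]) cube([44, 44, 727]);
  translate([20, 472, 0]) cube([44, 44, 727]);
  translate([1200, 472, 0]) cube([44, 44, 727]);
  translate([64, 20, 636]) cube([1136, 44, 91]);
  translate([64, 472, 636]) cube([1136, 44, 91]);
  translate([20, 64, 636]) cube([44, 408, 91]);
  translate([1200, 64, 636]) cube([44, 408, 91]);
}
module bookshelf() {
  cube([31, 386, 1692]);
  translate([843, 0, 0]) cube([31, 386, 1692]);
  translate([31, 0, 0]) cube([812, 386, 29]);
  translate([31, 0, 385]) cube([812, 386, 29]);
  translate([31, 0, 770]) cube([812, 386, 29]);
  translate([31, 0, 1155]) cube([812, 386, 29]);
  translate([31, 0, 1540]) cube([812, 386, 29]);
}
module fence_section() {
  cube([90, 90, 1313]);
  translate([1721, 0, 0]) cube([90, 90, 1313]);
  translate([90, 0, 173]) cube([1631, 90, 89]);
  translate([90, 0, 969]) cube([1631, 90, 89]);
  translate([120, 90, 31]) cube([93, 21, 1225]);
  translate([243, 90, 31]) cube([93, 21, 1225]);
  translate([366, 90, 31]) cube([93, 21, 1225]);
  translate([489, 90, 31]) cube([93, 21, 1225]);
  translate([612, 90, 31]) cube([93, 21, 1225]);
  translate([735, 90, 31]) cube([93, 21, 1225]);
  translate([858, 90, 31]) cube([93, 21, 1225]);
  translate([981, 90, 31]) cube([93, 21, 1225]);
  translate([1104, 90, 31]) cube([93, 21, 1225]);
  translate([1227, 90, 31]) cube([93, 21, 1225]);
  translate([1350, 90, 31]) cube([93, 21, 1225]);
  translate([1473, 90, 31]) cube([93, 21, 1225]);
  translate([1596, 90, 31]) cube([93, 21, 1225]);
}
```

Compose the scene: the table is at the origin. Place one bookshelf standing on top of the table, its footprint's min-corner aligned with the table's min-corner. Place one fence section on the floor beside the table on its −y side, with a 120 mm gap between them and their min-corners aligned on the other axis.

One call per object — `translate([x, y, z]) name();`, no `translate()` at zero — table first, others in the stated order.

table();
translate([0, 0, 776]) bookshelf();
translate([0, -231, 0]) fence_section();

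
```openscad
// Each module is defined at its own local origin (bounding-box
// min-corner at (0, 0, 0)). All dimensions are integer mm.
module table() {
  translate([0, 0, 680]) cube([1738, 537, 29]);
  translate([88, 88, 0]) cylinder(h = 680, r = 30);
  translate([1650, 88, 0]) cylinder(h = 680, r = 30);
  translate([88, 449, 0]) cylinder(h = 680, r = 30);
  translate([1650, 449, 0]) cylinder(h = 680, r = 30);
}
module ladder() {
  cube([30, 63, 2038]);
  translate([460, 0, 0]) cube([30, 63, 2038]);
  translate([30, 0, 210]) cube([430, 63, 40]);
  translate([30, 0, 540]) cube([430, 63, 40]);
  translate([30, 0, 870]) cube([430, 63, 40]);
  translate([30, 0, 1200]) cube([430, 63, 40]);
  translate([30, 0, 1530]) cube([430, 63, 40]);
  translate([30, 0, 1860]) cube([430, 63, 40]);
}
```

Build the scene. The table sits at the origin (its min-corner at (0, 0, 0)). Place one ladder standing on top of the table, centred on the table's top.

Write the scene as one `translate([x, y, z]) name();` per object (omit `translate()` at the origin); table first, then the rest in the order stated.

table();
translate([624, 237, 709]) ladder();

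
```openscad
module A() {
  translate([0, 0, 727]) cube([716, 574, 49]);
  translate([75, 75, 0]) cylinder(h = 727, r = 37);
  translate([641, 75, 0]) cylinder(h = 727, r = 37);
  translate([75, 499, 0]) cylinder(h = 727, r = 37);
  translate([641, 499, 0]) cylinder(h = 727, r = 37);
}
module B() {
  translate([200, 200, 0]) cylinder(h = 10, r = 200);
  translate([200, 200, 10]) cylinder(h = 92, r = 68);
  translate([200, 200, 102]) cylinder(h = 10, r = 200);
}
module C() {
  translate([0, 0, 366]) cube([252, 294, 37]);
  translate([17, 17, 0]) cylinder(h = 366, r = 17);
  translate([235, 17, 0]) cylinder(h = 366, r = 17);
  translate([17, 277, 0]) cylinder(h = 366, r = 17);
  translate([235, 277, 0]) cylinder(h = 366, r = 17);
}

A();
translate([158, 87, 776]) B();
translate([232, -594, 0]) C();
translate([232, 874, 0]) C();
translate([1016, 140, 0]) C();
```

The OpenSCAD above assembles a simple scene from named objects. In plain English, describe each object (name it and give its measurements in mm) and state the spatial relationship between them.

A is a table with a 716×574 mm rectangular top, 49 mm thick, top surface at z = 776 mm, supported by four round legs of 74 mm diameter, each leg's bounding box inset 38 mm from the nearest pair of top edges, running from the floor.

B is a spool: two coaxial disc flanges of radius 200 mm and thickness 10 mm, joined by a core cylinder of radius 68 mm and height 92 mm. The lower flange rests on z = 0 and the three cylinders share a vertical axis.

C is a simple wooden stool: a rectangular seat 252 mm (x) by 294 mm (y), 37 mm thick, top face at z = 403 mm, on four round legs, each 34 mm in diameter. The legs rest on z = 0, each leg's axis is inset half a diameter from the nearest pair of seat edges (so the leg's bounding box is flush with the corner).

The spool is on top of the table, centred. Three stools sit around the table at the −y, +y, +x sides.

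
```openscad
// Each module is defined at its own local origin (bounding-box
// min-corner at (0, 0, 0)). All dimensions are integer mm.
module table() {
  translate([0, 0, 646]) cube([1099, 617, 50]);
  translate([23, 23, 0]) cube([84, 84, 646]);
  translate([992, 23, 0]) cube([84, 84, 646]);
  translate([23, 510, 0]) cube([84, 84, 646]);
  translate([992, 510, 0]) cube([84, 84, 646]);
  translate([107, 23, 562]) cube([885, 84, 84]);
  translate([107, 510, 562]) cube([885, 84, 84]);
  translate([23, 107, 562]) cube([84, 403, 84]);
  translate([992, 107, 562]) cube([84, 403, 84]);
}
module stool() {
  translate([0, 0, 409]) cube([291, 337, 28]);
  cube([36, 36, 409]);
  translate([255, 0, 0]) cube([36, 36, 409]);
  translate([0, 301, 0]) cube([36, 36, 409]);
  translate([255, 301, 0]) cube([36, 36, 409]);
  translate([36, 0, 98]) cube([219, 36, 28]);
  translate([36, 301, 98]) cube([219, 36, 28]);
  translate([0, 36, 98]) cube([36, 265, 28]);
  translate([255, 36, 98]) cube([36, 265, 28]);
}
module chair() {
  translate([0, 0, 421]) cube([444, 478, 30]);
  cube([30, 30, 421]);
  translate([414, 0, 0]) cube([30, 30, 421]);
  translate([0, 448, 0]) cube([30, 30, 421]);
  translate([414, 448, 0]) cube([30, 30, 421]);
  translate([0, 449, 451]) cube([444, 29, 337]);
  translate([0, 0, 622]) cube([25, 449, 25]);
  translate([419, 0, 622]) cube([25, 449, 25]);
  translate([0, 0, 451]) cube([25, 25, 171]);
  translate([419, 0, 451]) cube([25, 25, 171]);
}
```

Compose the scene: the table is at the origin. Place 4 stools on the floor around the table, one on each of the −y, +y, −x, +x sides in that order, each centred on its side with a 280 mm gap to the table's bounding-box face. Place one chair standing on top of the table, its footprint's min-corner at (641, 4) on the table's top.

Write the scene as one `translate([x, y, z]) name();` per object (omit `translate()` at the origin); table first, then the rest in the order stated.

table();
translate([404, -617, 0]) stool();
translate([404, 897, 0]) stool();
translate([-571, 140, 0]) stool();
translate([1379, 140, 0]) stool();
translate([641, 4, 696]) chair();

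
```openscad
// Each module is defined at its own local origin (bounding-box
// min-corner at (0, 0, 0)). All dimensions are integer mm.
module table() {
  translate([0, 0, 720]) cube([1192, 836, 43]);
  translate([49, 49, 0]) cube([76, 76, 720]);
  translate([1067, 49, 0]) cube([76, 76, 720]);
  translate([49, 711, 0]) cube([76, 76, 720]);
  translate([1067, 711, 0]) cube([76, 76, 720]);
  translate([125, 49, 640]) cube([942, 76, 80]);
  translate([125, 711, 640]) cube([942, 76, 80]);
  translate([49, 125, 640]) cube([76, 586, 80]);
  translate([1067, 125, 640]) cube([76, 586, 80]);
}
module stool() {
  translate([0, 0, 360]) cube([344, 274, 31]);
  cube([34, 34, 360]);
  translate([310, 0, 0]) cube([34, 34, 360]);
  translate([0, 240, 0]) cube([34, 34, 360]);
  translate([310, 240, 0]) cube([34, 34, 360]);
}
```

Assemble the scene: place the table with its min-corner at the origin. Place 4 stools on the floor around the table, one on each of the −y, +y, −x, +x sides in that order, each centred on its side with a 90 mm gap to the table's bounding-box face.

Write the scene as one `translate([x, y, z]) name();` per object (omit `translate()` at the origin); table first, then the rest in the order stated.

table();
translate([424, -364, 0]) stool();
translate([424, 926, 0]) stool();
translate([-434, 281, 0]) stool();
translate([1282, 281, 0]) stool();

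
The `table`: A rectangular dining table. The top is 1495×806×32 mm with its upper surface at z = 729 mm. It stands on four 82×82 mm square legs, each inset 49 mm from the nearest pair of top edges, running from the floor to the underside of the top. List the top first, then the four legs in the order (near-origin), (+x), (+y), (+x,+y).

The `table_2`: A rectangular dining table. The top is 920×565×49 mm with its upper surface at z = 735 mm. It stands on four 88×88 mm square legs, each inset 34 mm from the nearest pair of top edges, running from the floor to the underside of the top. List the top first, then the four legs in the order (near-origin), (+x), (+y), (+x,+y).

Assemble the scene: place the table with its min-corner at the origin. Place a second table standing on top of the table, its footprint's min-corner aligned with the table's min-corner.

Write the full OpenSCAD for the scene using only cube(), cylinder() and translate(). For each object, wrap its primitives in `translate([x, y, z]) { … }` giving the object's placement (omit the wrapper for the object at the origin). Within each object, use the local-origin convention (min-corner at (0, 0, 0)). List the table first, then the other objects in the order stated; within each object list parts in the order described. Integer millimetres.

translate([0, 0, 697]) cube([1495, 806, 32]);
translate([49, 49, 0]) cube([82, 82, 697]);
translate([1364, 49, 0]) cube([82, 82, 697]);
translate([49, 675, 0]) cube([82, 82, 697]);
translate([1364, 675, 0]) cube([82, 82, 697]);
translate([0, 0, 729]) {
  translate([0, 0, 686]) cube([920, 565, 49]);
  translate([34, 34, 0]) cube([88, 88, 686]);
  translate([798, 34, 0]) cube([88, 88, 686]);
  translate([34, 443, 0]) cube([88, 88, 686]);
  translate([798, 443, 0]) cube([88, 88, 686]);
}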